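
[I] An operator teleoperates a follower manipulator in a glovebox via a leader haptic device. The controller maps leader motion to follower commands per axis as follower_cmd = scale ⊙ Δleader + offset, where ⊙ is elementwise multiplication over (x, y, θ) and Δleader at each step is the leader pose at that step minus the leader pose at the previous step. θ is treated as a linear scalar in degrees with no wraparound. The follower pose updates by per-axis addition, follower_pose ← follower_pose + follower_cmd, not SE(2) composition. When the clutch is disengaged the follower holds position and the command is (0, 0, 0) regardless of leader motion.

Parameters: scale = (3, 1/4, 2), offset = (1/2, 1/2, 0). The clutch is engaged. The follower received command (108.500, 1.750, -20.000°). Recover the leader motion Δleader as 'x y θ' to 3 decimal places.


36.000 5.000 -10.000

axis x: (108.500 − 1/2) / (3) = 36.000
axis y: (1.750 − 1/2) / (1/4) = 5.000
axis θ: (-20.000 − 0) / (2) = -10.000


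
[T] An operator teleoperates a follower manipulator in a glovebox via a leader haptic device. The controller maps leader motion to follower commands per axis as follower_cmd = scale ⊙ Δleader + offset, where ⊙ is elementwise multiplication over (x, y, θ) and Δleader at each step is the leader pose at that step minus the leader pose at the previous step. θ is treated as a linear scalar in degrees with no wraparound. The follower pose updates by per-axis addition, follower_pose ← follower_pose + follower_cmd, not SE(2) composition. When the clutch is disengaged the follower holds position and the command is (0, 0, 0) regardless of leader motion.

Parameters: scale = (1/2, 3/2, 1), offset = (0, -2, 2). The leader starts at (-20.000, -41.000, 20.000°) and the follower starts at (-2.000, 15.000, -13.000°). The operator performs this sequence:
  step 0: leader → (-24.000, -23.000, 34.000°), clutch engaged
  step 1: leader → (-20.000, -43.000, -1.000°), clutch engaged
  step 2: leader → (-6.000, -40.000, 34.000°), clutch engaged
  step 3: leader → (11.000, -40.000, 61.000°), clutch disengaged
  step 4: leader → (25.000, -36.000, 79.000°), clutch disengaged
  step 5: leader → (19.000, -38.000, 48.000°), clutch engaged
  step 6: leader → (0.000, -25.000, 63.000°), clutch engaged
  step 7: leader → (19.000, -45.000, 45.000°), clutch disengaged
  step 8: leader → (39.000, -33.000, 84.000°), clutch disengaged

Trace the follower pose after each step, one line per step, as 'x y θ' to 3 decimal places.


-4.000 40.000 3.000
-2.000 8.000 -30.000
5.000 10.500 7.000
5.000 10.500 7.000
5.000 10.500 7.000
2.000 5.500 -22.000
-7.500 23.000 -5.000
-7.500 23.000 -5.000
-7.500 23.000 -5.000

step 0: Δleader=(-4.000, 18.000, 14.000°), engaged; cmd=(-2.000, 25.000, 16.000°) → follower=(-4.000, 40.000, 3.000°)
step 1: Δleader=(4.000, -20.000, -35.000°), engaged; cmd=(2.000, -32.000, -33.000°) → follower=(-2.000, 8.000, -30.000°)
step 2: Δleader=(14.000, 3.000, 35.000°), engaged; cmd=(7.000, 2.500, 37.000°) → follower=(5.000, 10.500, 7.000°)
step 3: Δleader=(17.000, 0.000, 27.000°), disengaged; cmd=(0,0,0) → follower holds at (5.000, 10.500, 7.000°)
step 4: Δleader=(14.000, 4.000, 18.000°), disengaged; cmd=(0,0,0) → follower holds at (5.000, 10.500, 7.000°)
step 5: Δleader=(-6.000, -2.000, -31.000°), engaged; cmd=(-3.000, -5.000, -29.000°) → follower=(2.000, 5.500, -22.000°)
step 6: Δleader=(-19.000, 13.000, 15.000°), engaged; cmd=(-9.500, 17.500, 17.000°) → follower=(-7.500, 23.000, -5.000°)
step 7: Δleader=(19.000, -20.000, -18.000°), disengaged; cmd=(0,0,0) → follower holds at (-7.500, 23.000, -5.000°)
step 8: Δleader=(20.000, 12.000, 39.000°), disengaged; cmd=(0,0,0) → follower holds at (-7.500, 23.000, -5.000°)


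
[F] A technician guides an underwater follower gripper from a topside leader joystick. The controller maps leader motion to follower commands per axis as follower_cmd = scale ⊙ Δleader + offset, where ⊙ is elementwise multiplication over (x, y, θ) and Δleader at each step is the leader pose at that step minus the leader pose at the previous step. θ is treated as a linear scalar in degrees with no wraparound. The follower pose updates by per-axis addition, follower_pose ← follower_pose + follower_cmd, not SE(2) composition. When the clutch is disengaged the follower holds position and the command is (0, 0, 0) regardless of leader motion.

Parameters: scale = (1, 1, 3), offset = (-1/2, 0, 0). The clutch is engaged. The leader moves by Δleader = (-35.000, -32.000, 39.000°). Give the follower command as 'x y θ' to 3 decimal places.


axis x: 1·-35.000 + -1/2 = -35.500
axis y: 1·-32.000 + 0 = -32.000
axis θ: 3·39.000 + 0 = 117.000

-35.500 -32.000 117.000


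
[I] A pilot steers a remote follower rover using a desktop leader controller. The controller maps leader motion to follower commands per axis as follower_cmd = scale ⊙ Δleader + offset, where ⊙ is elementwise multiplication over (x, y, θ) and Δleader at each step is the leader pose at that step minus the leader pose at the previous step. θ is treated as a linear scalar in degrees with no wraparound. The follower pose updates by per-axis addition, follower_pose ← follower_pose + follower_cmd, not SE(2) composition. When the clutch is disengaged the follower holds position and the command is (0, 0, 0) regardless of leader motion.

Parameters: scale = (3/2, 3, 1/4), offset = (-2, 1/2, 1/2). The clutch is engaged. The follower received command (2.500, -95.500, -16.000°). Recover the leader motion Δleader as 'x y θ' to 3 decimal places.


3.000 -32.000 -66.000

axis x: (2.500 − -2) / (3/2) = 3.000
axis y: (-95.500 − 1/2) / (3) = -32.000
axis θ: (-16.000 − 1/2) / (1/4) = -66.000


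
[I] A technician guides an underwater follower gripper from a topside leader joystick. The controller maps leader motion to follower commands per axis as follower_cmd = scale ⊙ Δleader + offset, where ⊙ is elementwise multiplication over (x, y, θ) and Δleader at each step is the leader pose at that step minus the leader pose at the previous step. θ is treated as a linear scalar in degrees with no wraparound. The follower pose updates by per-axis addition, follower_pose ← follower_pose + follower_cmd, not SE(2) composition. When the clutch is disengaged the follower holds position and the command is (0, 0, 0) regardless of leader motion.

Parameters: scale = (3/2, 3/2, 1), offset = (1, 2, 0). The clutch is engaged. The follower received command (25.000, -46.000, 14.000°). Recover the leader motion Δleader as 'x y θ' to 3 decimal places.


axis x: (25.000 − 1) / (3/2) = 16.000
axis y: (-46.000 − 2) / (3/2) = -32.000
axis θ: (14.000 − 0) / (1) = 14.000

16.000 -32.000 14.000


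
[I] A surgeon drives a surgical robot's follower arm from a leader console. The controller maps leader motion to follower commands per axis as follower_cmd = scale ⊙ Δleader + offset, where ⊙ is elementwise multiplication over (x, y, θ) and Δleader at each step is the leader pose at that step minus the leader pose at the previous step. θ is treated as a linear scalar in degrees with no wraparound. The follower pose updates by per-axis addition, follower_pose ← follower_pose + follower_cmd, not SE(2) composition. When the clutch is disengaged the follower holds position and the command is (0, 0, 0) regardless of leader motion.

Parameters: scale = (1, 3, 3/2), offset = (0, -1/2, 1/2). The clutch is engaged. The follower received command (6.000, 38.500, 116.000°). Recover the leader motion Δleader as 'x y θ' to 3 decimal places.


6.000 13.000 77.000

axis x: (6.000 − 0) / (1) = 6.000
axis y: (38.500 − -1/2) / (3) = 13.000
axis θ: (116.000 − 1/2) / (3/2) = 77.000


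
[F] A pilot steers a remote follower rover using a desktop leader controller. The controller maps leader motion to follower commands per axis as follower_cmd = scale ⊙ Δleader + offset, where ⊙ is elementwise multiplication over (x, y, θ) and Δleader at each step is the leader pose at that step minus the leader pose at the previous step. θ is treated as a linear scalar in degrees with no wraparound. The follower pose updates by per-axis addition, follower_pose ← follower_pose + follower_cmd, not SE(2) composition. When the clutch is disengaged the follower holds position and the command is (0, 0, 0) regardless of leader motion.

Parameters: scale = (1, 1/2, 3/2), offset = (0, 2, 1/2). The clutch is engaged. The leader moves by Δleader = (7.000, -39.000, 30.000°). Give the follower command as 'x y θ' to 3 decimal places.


axis x: 1·7.000 + 0 = 7.000
axis y: 1/2·-39.000 + 2 = -17.500
axis θ: 3/2·30.000 + 1/2 = 45.500

7.000 -17.500 45.500


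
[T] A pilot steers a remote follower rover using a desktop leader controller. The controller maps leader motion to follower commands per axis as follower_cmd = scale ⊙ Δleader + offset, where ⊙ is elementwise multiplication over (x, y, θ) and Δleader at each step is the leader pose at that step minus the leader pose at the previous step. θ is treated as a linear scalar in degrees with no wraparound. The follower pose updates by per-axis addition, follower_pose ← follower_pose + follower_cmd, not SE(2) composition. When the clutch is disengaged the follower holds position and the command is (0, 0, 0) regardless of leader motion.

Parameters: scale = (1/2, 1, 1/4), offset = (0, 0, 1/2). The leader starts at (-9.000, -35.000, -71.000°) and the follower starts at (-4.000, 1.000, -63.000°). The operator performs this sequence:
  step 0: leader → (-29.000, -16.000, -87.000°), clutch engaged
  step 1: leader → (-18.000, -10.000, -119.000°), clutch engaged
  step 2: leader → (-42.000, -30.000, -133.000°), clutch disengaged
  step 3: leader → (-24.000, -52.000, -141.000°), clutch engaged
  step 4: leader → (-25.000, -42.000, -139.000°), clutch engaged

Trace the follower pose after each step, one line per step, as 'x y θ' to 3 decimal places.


-14.000 20.000 -66.500
-8.500 26.000 -74.000
-8.500 26.000 -74.000
0.500 4.000 -75.500
0.000 14.000 -74.500

step 0: Δleader=(-20.000, 19.000, -16.000°), engaged; cmd=(-10.000, 19.000, -3.500°) → follower=(-14.000, 20.000, -66.500°)
step 1: Δleader=(11.000, 6.000, -32.000°), engaged; cmd=(5.500, 6.000, -7.500°) → follower=(-8.500, 26.000, -74.000°)
step 2: Δleader=(-24.000, -20.000, -14.000°), disengaged; cmd=(0,0,0) → follower holds at (-8.500, 26.000, -74.000°)
step 3: Δleader=(18.000, -22.000, -8.000°), engaged; cmd=(9.000, -22.000, -1.500°) → follower=(0.500, 4.000, -75.500°)
step 4: Δleader=(-1.000, 10.000, 2.000°), engaged; cmd=(-0.500, 10.000, 1.000°) → follower=(0.000, 14.000, -74.500°)


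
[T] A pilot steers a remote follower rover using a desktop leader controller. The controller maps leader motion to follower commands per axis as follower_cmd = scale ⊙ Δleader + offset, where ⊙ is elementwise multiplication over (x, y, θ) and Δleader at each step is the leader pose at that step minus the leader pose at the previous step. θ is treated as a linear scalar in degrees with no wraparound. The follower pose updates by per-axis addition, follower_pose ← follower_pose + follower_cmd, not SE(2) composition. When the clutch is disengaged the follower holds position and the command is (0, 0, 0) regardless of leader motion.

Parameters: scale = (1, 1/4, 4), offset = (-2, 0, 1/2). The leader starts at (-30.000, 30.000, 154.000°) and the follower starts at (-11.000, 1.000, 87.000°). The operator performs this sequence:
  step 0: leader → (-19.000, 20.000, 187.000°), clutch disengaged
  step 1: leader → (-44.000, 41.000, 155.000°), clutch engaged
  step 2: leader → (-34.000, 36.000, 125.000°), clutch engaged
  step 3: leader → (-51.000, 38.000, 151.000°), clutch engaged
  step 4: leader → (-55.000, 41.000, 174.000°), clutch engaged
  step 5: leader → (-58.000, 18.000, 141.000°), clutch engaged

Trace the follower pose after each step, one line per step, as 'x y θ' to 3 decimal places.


-11.000 1.000 87.000
-38.000 6.250 -40.500
-30.000 5.000 -160.000
-49.000 5.500 -55.500
-55.000 6.250 37.000
-60.000 0.500 -94.500

step 0: Δleader=(11.000, -10.000, 33.000°), disengaged; cmd=(0,0,0) → follower holds at (-11.000, 1.000, 87.000°)
step 1: Δleader=(-25.000, 21.000, -32.000°), engaged; cmd=(-27.000, 5.250, -127.500°) → follower=(-38.000, 6.250, -40.500°)
step 2: Δleader=(10.000, -5.000, -30.000°), engaged; cmd=(8.000, -1.250, -119.500°) → follower=(-30.000, 5.000, -160.000°)
step 3: Δleader=(-17.000, 2.000, 26.000°), engaged; cmd=(-19.000, 0.500, 104.500°) → follower=(-49.000, 5.500, -55.500°)
step 4: Δleader=(-4.000, 3.000, 23.000°), engaged; cmd=(-6.000, 0.750, 92.500°) → follower=(-55.000, 6.250, 37.000°)
step 5: Δleader=(-3.000, -23.000, -33.000°), engaged; cmd=(-5.000, -5.750, -131.500°) → follower=(-60.000, 0.500, -94.500°)


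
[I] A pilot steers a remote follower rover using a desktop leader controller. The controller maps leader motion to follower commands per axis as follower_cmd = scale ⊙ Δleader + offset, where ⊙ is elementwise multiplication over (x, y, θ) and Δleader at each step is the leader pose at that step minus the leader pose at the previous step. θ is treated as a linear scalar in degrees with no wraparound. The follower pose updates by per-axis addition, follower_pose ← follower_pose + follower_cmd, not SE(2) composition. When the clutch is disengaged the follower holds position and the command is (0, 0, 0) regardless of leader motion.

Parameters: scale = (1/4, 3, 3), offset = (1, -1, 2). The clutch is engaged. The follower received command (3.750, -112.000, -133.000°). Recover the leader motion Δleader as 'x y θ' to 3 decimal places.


axis x: (3.750 − 1) / (1/4) = 11.000
axis y: (-112.000 − -1) / (3) = -37.000
axis θ: (-133.000 − 2) / (3) = -45.000

11.000 -37.000 -45.000


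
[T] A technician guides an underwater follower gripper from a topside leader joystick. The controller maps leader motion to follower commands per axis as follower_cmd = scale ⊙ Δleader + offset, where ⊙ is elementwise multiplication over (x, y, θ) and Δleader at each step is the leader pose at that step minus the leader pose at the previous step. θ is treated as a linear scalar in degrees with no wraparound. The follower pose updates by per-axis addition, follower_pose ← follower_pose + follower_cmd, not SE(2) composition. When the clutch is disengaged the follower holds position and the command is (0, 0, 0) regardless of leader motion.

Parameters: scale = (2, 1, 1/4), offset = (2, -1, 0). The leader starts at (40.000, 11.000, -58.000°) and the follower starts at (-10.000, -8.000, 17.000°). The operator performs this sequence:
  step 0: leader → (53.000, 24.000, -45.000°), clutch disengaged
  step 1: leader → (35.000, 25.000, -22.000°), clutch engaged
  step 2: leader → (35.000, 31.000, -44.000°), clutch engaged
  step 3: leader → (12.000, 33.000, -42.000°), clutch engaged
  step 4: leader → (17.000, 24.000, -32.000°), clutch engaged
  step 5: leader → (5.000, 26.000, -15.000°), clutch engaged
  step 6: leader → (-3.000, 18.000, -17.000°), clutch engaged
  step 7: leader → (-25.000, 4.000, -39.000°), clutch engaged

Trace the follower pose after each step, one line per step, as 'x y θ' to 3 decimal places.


-10.000 -8.000 17.000
-44.000 -8.000 22.750
-42.000 -3.000 17.250
-86.000 -2.000 17.750
-74.000 -12.000 20.250
-96.000 -11.000 24.500
-110.000 -20.000 24.000
-152.000 -35.000 18.500

step 0: Δleader=(13.000, 13.000, 13.000°), disengaged; cmd=(0,0,0) → follower holds at (-10.000, -8.000, 17.000°)
step 1: Δleader=(-18.000, 1.000, 23.000°), engaged; cmd=(-34.000, 0.000, 5.750°) → follower=(-44.000, -8.000, 22.750°)
step 2: Δleader=(0.000, 6.000, -22.000°), engaged; cmd=(2.000, 5.000, -5.500°) → follower=(-42.000, -3.000, 17.250°)
step 3: Δleader=(-23.000, 2.000, 2.000°), engaged; cmd=(-44.000, 1.000, 0.500°) → follower=(-86.000, -2.000, 17.750°)
step 4: Δleader=(5.000, -9.000, 10.000°), engaged; cmd=(12.000, -10.000, 2.500°) → follower=(-74.000, -12.000, 20.250°)
step 5: Δleader=(-12.000, 2.000, 17.000°), engaged; cmd=(-22.000, 1.000, 4.250°) → follower=(-96.000, -11.000, 24.500°)
step 6: Δleader=(-8.000, -8.000, -2.000°), engaged; cmd=(-14.000, -9.000, -0.500°) → follower=(-110.000, -20.000, 24.000°)
step 7: Δleader=(-22.000, -14.000, -22.000°), engaged; cmd=(-42.000, -15.000, -5.500°) → follower=(-152.000, -35.000, 18.500°)


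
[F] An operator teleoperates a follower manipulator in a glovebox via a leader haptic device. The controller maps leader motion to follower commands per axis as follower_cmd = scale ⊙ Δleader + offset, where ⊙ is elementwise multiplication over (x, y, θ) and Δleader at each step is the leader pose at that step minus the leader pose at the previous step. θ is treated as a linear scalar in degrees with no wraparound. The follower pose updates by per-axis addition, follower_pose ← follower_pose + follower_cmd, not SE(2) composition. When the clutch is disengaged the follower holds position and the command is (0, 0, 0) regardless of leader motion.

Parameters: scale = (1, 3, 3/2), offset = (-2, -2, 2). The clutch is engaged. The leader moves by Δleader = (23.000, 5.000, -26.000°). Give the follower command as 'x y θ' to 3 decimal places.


21.000 13.000 -37.000

axis x: 1·23.000 + -2 = 21.000
axis y: 3·5.000 + -2 = 13.000
axis θ: 3/2·-26.000 + 2 = -37.000


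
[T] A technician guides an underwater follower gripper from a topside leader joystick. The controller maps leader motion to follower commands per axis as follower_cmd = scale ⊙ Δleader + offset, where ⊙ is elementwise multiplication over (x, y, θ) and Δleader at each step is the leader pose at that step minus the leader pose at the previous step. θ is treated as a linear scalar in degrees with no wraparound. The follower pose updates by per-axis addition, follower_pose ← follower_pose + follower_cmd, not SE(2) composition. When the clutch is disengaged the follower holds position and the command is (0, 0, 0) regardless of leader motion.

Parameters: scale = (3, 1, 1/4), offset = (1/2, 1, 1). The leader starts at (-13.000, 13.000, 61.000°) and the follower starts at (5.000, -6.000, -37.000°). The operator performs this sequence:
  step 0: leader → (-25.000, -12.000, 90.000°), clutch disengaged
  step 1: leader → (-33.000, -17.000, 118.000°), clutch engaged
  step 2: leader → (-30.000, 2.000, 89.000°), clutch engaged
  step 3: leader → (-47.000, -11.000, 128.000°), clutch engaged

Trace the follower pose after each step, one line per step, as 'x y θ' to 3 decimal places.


5.000 -6.000 -37.000
-18.500 -10.000 -29.000
-9.000 10.000 -35.250
-59.500 -2.000 -24.500

step 0: Δleader=(-12.000, -25.000, 29.000°), disengaged; cmd=(0,0,0) → follower holds at (5.000, -6.000, -37.000°)
step 1: Δleader=(-8.000, -5.000, 28.000°), engaged; cmd=(-23.500, -4.000, 8.000°) → follower=(-18.500, -10.000, -29.000°)
step 2: Δleader=(3.000, 19.000, -29.000°), engaged; cmd=(9.500, 20.000, -6.250°) → follower=(-9.000, 10.000, -35.250°)
step 3: Δleader=(-17.000, -13.000, 39.000°), engaged; cmd=(-50.500, -12.000, 10.750°) → follower=(-59.500, -2.000, -24.500°)


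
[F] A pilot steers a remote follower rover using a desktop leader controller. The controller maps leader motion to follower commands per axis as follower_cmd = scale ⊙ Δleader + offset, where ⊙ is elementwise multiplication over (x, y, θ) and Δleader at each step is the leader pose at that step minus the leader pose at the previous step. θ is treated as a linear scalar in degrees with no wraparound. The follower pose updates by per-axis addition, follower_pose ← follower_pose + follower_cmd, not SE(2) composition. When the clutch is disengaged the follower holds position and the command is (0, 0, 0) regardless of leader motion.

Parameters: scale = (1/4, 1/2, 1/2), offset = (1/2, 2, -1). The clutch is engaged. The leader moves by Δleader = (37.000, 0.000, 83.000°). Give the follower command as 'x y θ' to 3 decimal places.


9.750 2.000 40.500

axis x: 1/4·37.000 + 1/2 = 9.750
axis y: 1/2·0.000 + 2 = 2.000
axis θ: 1/2·83.000 + -1 = 40.500


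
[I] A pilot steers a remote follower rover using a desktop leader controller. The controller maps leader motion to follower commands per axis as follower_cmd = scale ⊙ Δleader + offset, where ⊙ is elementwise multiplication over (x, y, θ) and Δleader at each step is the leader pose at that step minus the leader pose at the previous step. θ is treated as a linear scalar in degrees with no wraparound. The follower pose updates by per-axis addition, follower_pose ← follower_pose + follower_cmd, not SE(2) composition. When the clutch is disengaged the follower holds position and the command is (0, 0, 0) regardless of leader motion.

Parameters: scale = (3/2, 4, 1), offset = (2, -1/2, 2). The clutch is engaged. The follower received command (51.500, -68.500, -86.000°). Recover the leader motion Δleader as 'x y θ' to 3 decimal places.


axis x: (51.500 − 2) / (3/2) = 33.000
axis y: (-68.500 − -1/2) / (4) = -17.000
axis θ: (-86.000 − 2) / (1) = -88.000

33.000 -17.000 -88.000


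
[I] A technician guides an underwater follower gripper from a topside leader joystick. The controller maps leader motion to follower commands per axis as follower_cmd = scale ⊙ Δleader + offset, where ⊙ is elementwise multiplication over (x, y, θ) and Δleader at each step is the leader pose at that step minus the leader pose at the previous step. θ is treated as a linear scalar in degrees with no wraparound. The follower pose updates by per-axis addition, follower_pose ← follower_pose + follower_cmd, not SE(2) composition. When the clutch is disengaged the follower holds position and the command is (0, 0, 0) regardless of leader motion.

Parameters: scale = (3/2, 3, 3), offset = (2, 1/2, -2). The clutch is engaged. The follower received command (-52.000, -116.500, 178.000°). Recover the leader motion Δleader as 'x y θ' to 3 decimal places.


axis x: (-52.000 − 2) / (3/2) = -36.000
axis y: (-116.500 − 1/2) / (3) = -39.000
axis θ: (178.000 − -2) / (3) = 60.000

-36.000 -39.000 60.000


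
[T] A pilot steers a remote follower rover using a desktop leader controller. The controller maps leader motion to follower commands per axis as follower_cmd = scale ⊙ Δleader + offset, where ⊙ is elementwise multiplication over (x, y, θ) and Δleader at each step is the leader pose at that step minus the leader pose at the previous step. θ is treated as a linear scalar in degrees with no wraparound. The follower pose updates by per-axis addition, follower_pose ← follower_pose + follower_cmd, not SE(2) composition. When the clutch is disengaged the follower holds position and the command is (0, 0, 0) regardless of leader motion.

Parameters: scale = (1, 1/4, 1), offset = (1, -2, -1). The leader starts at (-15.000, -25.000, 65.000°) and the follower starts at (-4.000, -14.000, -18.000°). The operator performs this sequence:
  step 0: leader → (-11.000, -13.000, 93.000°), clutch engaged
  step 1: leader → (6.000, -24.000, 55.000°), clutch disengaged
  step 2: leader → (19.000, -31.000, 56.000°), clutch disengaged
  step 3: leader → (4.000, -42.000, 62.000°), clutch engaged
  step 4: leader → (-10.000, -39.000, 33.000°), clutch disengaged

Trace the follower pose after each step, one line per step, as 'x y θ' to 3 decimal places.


1.000 -13.000 9.000
1.000 -13.000 9.000
1.000 -13.000 9.000
-13.000 -17.750 14.000
-13.000 -17.750 14.000

step 0: Δleader=(4.000, 12.000, 28.000°), engaged; cmd=(5.000, 1.000, 27.000°) → follower=(1.000, -13.000, 9.000°)
step 1: Δleader=(17.000, -11.000, -38.000°), disengaged; cmd=(0,0,0) → follower holds at (1.000, -13.000, 9.000°)
step 2: Δleader=(13.000, -7.000, 1.000°), disengaged; cmd=(0,0,0) → follower holds at (1.000, -13.000, 9.000°)
step 3: Δleader=(-15.000, -11.000, 6.000°), engaged; cmd=(-14.000, -4.750, 5.000°) → follower=(-13.000, -17.750, 14.000°)
step 4: Δleader=(-14.000, 3.000, -29.000°), disengaged; cmd=(0,0,0) → follower holds at (-13.000, -17.750, 14.000°)


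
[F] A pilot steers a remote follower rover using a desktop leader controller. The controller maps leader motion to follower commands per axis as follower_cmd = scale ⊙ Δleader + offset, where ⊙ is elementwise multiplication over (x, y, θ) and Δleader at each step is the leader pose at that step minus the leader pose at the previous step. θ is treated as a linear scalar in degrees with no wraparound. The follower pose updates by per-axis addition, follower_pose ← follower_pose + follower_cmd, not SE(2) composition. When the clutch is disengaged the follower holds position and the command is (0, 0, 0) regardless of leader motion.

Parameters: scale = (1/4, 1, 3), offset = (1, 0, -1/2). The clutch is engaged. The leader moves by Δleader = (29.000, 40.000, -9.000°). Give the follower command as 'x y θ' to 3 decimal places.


axis x: 1/4·29.000 + 1 = 8.250
axis y: 1·40.000 + 0 = 40.000
axis θ: 3·-9.000 + -1/2 = -27.500

8.250 40.000 -27.500


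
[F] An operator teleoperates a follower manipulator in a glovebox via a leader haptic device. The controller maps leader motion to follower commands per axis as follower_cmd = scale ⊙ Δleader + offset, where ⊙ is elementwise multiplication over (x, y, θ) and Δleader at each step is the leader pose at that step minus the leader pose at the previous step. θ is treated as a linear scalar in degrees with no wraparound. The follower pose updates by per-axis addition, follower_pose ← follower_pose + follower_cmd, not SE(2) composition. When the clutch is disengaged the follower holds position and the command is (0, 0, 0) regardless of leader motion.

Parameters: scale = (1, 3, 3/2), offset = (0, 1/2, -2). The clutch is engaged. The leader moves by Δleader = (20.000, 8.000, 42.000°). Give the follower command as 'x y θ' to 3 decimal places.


20.000 24.500 61.000

axis x: 1·20.000 + 0 = 20.000
axis y: 3·8.000 + 1/2 = 24.500
axis θ: 3/2·42.000 + -2 = 61.000


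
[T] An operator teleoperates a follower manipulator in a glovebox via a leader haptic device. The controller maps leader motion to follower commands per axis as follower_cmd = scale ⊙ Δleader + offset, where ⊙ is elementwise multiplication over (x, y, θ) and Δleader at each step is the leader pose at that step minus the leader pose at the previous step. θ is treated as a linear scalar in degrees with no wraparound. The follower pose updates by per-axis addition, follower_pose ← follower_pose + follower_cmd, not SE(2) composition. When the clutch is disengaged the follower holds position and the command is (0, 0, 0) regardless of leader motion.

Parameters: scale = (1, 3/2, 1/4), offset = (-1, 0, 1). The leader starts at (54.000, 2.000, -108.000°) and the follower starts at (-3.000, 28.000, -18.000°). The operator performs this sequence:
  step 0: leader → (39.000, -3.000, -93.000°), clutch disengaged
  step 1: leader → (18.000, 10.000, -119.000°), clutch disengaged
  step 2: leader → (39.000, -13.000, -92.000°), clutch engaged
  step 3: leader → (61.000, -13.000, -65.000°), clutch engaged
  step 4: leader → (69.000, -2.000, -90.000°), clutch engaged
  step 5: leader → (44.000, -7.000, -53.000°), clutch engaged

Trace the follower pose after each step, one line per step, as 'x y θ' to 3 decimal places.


step 0: Δleader=(-15.000, -5.000, 15.000°), disengaged; cmd=(0,0,0) → follower holds at (-3.000, 28.000, -18.000°)
step 1: Δleader=(-21.000, 13.000, -26.000°), disengaged; cmd=(0,0,0) → follower holds at (-3.000, 28.000, -18.000°)
step 2: Δleader=(21.000, -23.000, 27.000°), engaged; cmd=(20.000, -34.500, 7.750°) → follower=(17.000, -6.500, -10.250°)
step 3: Δleader=(22.000, 0.000, 27.000°), engaged; cmd=(21.000, 0.000, 7.750°) → follower=(38.000, -6.500, -2.500°)
step 4: Δleader=(8.000, 11.000, -25.000°), engaged; cmd=(7.000, 16.500, -5.250°) → follower=(45.000, 10.000, -7.750°)
step 5: Δleader=(-25.000, -5.000, 37.000°), engaged; cmd=(-26.000, -7.500, 10.250°) → follower=(19.000, 2.500, 2.500°)

-3.000 28.000 -18.000
-3.000 28.000 -18.000
17.000 -6.500 -10.250
38.000 -6.500 -2.500
45.000 10.000 -7.750
19.000 2.500 2.500


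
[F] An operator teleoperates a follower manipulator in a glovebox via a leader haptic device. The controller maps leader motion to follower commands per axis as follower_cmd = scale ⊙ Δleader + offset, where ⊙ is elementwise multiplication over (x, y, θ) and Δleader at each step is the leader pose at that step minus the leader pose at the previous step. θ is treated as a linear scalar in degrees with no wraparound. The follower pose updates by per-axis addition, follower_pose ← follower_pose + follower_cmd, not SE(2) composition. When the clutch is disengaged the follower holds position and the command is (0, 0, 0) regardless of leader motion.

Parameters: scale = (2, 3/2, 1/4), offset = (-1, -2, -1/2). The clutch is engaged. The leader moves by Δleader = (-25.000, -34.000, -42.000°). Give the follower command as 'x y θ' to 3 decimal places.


axis x: 2·-25.000 + -1 = -51.000
axis y: 3/2·-34.000 + -2 = -53.000
axis θ: 1/4·-42.000 + -1/2 = -11.000

-51.000 -53.000 -11.000


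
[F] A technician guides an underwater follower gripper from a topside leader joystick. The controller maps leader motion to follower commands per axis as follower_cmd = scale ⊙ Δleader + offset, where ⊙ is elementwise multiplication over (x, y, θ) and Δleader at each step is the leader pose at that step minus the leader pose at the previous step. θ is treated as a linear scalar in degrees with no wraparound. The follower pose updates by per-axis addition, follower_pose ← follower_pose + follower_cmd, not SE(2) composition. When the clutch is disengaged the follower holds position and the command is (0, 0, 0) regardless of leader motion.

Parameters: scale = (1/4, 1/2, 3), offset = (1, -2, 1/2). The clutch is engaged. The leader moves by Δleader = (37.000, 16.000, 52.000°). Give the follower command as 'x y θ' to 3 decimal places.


axis x: 1/4·37.000 + 1 = 10.250
axis y: 1/2·16.000 + -2 = 6.000
axis θ: 3·52.000 + 1/2 = 156.500

10.250 6.000 156.500


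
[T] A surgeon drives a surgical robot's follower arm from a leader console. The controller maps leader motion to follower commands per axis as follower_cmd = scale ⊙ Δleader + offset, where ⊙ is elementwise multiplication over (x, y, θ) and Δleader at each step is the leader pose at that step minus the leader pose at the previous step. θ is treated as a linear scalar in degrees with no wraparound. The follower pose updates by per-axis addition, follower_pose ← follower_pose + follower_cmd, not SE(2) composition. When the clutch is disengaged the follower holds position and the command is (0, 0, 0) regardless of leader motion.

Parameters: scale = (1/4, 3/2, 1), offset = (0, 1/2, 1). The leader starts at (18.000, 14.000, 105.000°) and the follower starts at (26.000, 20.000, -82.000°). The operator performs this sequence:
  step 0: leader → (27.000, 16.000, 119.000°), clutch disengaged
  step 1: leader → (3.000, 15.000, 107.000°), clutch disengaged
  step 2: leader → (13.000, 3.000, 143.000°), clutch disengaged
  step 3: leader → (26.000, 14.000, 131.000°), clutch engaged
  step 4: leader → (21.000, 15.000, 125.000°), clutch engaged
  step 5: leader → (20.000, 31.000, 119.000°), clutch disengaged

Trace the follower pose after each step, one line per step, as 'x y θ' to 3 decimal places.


step 0: Δleader=(9.000, 2.000, 14.000°), disengaged; cmd=(0,0,0) → follower holds at (26.000, 20.000, -82.000°)
step 1: Δleader=(-24.000, -1.000, -12.000°), disengaged; cmd=(0,0,0) → follower holds at (26.000, 20.000, -82.000°)
step 2: Δleader=(10.000, -12.000, 36.000°), disengaged; cmd=(0,0,0) → follower holds at (26.000, 20.000, -82.000°)
step 3: Δleader=(13.000, 11.000, -12.000°), engaged; cmd=(3.250, 17.000, -11.000°) → follower=(29.250, 37.000, -93.000°)
step 4: Δleader=(-5.000, 1.000, -6.000°), engaged; cmd=(-1.250, 2.000, -5.000°) → follower=(28.000, 39.000, -98.000°)
step 5: Δleader=(-1.000, 16.000, -6.000°), disengaged; cmd=(0,0,0) → follower holds at (28.000, 39.000, -98.000°)

26.000 20.000 -82.000
26.000 20.000 -82.000
26.000 20.000 -82.000
29.250 37.000 -93.000
28.000 39.000 -98.000
28.000 39.000 -98.000


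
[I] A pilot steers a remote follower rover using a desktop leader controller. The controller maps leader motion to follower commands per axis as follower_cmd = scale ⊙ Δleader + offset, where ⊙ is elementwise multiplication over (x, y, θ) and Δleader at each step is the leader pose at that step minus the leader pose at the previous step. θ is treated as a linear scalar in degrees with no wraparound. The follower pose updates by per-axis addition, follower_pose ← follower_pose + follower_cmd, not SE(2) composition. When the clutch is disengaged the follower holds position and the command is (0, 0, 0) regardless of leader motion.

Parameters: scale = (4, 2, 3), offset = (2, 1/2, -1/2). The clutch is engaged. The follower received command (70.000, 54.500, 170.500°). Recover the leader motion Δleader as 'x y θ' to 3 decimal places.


axis x: (70.000 − 2) / (4) = 17.000
axis y: (54.500 − 1/2) / (2) = 27.000
axis θ: (170.500 − -1/2) / (3) = 57.000

17.000 27.000 57.000


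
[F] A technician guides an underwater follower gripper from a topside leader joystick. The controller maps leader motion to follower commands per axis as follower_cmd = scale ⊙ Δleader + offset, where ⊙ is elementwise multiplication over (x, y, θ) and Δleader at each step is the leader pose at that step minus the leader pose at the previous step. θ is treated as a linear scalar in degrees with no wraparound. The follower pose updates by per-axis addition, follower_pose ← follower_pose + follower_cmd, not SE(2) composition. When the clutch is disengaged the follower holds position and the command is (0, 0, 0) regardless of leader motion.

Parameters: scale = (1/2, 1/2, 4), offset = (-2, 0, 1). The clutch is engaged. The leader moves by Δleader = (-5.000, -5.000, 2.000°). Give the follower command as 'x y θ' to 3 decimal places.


axis x: 1/2·-5.000 + -2 = -4.500
axis y: 1/2·-5.000 + 0 = -2.500
axis θ: 4·2.000 + 1 = 9.000

-4.500 -2.500 9.000


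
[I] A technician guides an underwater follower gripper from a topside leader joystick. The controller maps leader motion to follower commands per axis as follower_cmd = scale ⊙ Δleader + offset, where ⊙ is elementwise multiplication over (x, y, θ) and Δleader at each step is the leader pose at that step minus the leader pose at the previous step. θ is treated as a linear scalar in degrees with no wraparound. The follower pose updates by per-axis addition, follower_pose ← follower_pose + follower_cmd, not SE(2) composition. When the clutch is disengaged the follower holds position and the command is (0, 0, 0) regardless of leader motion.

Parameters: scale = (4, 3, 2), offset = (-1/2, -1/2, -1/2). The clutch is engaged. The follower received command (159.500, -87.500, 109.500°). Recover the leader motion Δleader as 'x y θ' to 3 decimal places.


axis x: (159.500 − -1/2) / (4) = 40.000
axis y: (-87.500 − -1/2) / (3) = -29.000
axis θ: (109.500 − -1/2) / (2) = 55.000

40.000 -29.000 55.000


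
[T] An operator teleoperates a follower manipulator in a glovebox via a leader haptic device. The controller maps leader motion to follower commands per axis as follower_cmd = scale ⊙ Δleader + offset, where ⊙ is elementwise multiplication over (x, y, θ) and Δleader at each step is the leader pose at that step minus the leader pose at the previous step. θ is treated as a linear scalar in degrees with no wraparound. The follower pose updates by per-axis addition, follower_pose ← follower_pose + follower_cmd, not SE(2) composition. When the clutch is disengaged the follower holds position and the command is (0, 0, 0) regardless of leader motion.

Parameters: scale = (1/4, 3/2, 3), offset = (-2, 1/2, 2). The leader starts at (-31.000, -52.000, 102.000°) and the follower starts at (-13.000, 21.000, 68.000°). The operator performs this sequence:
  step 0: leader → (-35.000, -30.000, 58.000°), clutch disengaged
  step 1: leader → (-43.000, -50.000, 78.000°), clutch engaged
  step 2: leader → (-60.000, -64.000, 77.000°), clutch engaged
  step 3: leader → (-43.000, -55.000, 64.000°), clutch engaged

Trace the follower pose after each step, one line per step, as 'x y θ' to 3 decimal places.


-13.000 21.000 68.000
-17.000 -8.500 130.000
-23.250 -29.000 129.000
-21.000 -15.000 92.000

step 0: Δleader=(-4.000, 22.000, -44.000°), disengaged; cmd=(0,0,0) → follower holds at (-13.000, 21.000, 68.000°)
step 1: Δleader=(-8.000, -20.000, 20.000°), engaged; cmd=(-4.000, -29.500, 62.000°) → follower=(-17.000, -8.500, 130.000°)
step 2: Δleader=(-17.000, -14.000, -1.000°), engaged; cmd=(-6.250, -20.500, -1.000°) → follower=(-23.250, -29.000, 129.000°)
step 3: Δleader=(17.000, 9.000, -13.000°), engaged; cmd=(2.250, 14.000, -37.000°) → follower=(-21.000, -15.000, 92.000°)


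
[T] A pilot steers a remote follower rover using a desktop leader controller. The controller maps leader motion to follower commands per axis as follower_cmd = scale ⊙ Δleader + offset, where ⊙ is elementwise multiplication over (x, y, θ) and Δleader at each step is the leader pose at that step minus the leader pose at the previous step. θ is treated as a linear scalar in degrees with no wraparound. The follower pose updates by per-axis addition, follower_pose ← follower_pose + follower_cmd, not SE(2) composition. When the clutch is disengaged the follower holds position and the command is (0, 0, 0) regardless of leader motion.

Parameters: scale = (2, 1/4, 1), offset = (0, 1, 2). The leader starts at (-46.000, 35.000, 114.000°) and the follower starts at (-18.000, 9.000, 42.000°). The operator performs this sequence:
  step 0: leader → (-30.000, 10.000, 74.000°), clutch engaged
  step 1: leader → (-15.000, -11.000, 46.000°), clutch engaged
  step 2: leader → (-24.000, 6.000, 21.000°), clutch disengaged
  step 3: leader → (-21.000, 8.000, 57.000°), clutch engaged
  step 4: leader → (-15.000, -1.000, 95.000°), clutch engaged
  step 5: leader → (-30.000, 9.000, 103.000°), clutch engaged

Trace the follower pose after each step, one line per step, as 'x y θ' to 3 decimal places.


step 0: Δleader=(16.000, -25.000, -40.000°), engaged; cmd=(32.000, -5.250, -38.000°) → follower=(14.000, 3.750, 4.000°)
step 1: Δleader=(15.000, -21.000, -28.000°), engaged; cmd=(30.000, -4.250, -26.000°) → follower=(44.000, -0.500, -22.000°)
step 2: Δleader=(-9.000, 17.000, -25.000°), disengaged; cmd=(0,0,0) → follower holds at (44.000, -0.500, -22.000°)
step 3: Δleader=(3.000, 2.000, 36.000°), engaged; cmd=(6.000, 1.500, 38.000°) → follower=(50.000, 1.000, 16.000°)
step 4: Δleader=(6.000, -9.000, 38.000°), engaged; cmd=(12.000, -1.250, 40.000°) → follower=(62.000, -0.250, 56.000°)
step 5: Δleader=(-15.000, 10.000, 8.000°), engaged; cmd=(-30.000, 3.500, 10.000°) → follower=(32.000, 3.250, 66.000°)

14.000 3.750 4.000
44.000 -0.500 -22.000
44.000 -0.500 -22.000
50.000 1.000 16.000
62.000 -0.250 56.000
32.000 3.250 66.000


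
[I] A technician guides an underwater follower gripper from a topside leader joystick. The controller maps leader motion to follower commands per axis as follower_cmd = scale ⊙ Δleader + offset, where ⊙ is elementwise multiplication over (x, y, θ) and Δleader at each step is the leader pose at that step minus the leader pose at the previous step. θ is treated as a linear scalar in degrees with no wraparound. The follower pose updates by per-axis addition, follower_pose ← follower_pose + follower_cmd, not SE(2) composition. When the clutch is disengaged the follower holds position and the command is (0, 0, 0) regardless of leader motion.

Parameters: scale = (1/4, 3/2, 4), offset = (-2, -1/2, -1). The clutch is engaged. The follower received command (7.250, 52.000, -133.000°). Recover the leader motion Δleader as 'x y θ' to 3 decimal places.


37.000 35.000 -33.000

axis x: (7.250 − -2) / (1/4) = 37.000
axis y: (52.000 − -1/2) / (3/2) = 35.000
axis θ: (-133.000 − -1) / (4) = -33.000
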